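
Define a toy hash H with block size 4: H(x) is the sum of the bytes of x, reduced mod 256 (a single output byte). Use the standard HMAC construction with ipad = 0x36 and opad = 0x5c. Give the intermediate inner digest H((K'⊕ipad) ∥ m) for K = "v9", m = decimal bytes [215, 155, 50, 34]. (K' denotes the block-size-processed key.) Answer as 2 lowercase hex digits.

Key "v9" = 76 39 is 2 bytes ≤ B = 4; zero-pad to 4 bytes: K' = 76 39 00 00.
K' ⊕ ipad = 40 0f 36 36.
Inner input = 40 0f 36 36 ∥ d7 9b 32 22.
Inner hash: sum = 64+15+54+54+215+155+50+34 = 641; mod 256 = 129 → 81.

81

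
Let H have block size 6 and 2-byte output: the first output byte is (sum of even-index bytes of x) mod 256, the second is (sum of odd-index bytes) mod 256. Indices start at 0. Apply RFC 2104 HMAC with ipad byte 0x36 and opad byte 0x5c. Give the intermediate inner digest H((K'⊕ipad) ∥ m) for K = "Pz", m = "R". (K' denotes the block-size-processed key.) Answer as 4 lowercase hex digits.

24b8

Key "Pz" = 50 7a is 2 bytes ≤ B = 6; zero-pad to 6 bytes: K' = 50 7a 00 00 00 00.
K' ⊕ ipad = 66 4c 36 36 36 36.
Inner input = 66 4c 36 36 36 36 ∥ 52.
Inner hash: even-index sum = 292 mod 256 = 36; odd-index sum = 184 mod 256 = 184 → 24 b8.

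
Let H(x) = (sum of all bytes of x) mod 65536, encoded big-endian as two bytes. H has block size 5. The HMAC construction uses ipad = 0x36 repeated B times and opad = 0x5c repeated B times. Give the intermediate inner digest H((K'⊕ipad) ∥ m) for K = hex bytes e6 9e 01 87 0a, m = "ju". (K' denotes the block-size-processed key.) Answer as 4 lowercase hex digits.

Key hex bytes e6 9e 01 87 0a is exactly B = 5 bytes: K' = e6 9e 01 87 0a.
K' ⊕ ipad = d0 a8 37 b1 3c.
Inner input = d0 a8 37 b1 3c ∥ 6a 75.
Inner hash: sum = 208+168+55+177+60+106+117 = 891 → 03 7b.

037b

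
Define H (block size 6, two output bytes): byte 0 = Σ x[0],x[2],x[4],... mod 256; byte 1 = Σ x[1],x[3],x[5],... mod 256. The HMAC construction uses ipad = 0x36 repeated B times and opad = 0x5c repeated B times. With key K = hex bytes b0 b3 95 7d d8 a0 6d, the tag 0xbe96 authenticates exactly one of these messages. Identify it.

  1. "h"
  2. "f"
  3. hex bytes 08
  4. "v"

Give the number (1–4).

3

Key hex bytes b0 b3 95 7d d8 a0 6d is 7 bytes > B = 6, so hash it first: H(key) = 8a d0, then zero-pad to 6 bytes: K' = 8a d0 00 00 00 00.
K' ⊕ ipad = bc e6 36 36 36 36; K' ⊕ opad = d6 8c 5c 5c 5c 5c.
m1: inner = H(bc e6 36 36 36 36 68) = 90 52; tag = H(d6 8c 5c 5c 5c 5c 90 52) = 1e96
m2: inner = H(bc e6 36 36 36 36 66) = 8e 52; tag = H(d6 8c 5c 5c 5c 5c 8e 52) = 1c96
m3: inner = H(bc e6 36 36 36 36 08) = 30 52; tag = H(d6 8c 5c 5c 5c 5c 30 52) = be96 ← matches
m4: inner = H(bc e6 36 36 36 36 76) = 9e 52; tag = H(d6 8c 5c 5c 5c 5c 9e 52) = 2c96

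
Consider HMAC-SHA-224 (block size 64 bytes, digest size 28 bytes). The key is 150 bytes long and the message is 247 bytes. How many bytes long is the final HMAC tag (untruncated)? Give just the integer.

28

The tag is one SHA-224 digest: 28 bytes.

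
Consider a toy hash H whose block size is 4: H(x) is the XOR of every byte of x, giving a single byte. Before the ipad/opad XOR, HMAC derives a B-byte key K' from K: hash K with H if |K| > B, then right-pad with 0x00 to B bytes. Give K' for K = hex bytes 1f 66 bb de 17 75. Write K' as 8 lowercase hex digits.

7e000000

|K| = 6 > B = 4, so first hash the key.
H(K): XOR 1f⊕66⊕bb⊕de⊕17⊕75 = 7e.
Zero-pad H(K) = 7e to 4 bytes: K' = 7e 00 00 00.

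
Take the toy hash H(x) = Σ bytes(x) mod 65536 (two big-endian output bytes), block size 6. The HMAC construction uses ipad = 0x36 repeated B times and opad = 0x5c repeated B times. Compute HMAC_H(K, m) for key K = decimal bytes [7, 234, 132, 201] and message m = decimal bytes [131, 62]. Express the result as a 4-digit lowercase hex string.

Key decimal bytes [7, 234, 132, 201] = 07 ea 84 c9 is 4 bytes ≤ B = 6; zero-pad to 6 bytes: K' = 07 ea 84 c9 00 00.
K' ⊕ ipad = 31 dc b2 ff 36 36.  K' ⊕ opad = 5b b6 d8 95 5c 5c.
Inner input = (K'⊕ipad) ∥ m = 31 dc b2 ff 36 36 ∥ 83 3e.
Inner hash: sum = 49+220+178+255+54+54+131+62 = 1003 → 03 eb.
Outer input = (K'⊕opad) ∥ inner = 5b b6 d8 95 5c 5c ∥ 03 eb.
Outer hash (tag): sum = 91+182+216+149+92+92+3+235 = 1060 → 04 24.

0424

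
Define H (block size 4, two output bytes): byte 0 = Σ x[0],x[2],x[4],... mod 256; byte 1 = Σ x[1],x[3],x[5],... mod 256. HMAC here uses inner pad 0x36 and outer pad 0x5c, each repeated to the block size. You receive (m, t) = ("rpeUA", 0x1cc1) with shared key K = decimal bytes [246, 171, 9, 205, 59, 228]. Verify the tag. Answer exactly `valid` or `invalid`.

Key decimal bytes [246, 171, 9, 205, 59, 228] = f6 ab 09 cd 3b e4 is 6 bytes > B = 4, so hash it first: H(key) = 3a 5c, then zero-pad to 4 bytes: K' = 3a 5c 00 00.
K' ⊕ ipad = 0c 6a 36 36; K' ⊕ opad = 66 00 5c 5c.
Inner hash: even-index sum = 346 mod 256 = 90; odd-index sum = 357 mod 256 = 101 → 5a 65.
Outer hash (recomputed tag): even-index sum = 284 mod 256 = 28; odd-index sum = 193 mod 256 = 193 → 1c c1.
Recomputed tag = 1cc1; claimed = 1cc1 → match.

valid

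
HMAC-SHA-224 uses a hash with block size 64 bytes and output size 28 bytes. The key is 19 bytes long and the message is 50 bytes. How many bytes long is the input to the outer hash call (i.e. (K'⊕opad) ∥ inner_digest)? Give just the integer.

Key is 19 ≤ 64 bytes, zero-padded: |K'| = 64.
Outer input = (K'⊕opad) ∥ H(inner) → 64 + 28 = 92 bytes.

92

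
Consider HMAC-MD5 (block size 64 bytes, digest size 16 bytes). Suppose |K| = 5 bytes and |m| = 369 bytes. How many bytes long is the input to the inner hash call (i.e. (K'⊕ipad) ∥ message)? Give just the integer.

Key is 5 ≤ 64 bytes, zero-padded: |K'| = 64.
Inner input = (K'⊕ipad) ∥ m → 64 + 369 = 433 bytes.

433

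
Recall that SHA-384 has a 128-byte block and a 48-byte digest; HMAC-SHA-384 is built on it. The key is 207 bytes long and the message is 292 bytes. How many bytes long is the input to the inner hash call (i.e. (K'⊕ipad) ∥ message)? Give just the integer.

420

Key is 207 > 128 bytes, so it is hashed to 48 bytes then zero-padded to 128: |K'| = 128.
Inner input = (K'⊕ipad) ∥ m → 128 + 292 = 420 bytes.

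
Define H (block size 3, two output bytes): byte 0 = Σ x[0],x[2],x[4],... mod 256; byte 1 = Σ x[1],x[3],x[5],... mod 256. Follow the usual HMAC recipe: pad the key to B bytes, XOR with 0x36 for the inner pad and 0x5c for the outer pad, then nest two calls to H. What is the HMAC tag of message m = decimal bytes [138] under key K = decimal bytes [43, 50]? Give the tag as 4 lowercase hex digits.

Key decimal bytes [43, 50] = 2b 32 is 2 bytes ≤ B = 3; zero-pad to 3 bytes: K' = 2b 32 00.
K' ⊕ ipad = 1d 04 36.  K' ⊕ opad = 77 6e 5c.
Inner input = (K'⊕ipad) ∥ m = 1d 04 36 ∥ 8a.
Inner hash: even-index sum = 83 mod 256 = 83; odd-index sum = 142 mod 256 = 142 → 53 8e.
Outer input = (K'⊕opad) ∥ inner = 77 6e 5c ∥ 53 8e.
Outer hash (tag): even-index sum = 353 mod 256 = 97; odd-index sum = 193 mod 256 = 193 → 61 c1.

61c1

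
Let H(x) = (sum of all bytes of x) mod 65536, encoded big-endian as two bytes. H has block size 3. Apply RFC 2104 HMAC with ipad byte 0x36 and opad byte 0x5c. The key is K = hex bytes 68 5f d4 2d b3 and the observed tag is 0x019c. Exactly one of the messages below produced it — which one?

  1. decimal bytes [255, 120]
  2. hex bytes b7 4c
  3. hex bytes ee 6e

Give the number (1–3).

Key hex bytes 68 5f d4 2d b3 is 5 bytes > B = 3, so hash it first: H(key) = 02 7b, then zero-pad to 3 bytes: K' = 02 7b 00.
K' ⊕ ipad = 34 4d 36; K' ⊕ opad = 5e 27 5c.
m1: inner = H(34 4d 36 ff 78) = 02 2e; tag = H(5e 27 5c 02 2e) = 0111
m2: inner = H(34 4d 36 b7 4c) = 01 ba; tag = H(5e 27 5c 01 ba) = 019c ← matches
m3: inner = H(34 4d 36 ee 6e) = 02 13; tag = H(5e 27 5c 02 13) = 00f6

2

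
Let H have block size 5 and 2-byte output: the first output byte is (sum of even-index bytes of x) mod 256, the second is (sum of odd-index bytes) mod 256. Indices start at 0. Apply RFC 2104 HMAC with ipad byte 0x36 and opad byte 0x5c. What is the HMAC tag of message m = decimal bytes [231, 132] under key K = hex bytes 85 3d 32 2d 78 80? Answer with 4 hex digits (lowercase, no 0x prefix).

241b

Key hex bytes 85 3d 32 2d 78 80 is 6 bytes > B = 5, so hash it first: H(key) = 2f ea, then zero-pad to 5 bytes: K' = 2f ea 00 00 00.
K' ⊕ ipad = 19 dc 36 36 36.  K' ⊕ opad = 73 b6 5c 5c 5c.
Inner input = (K'⊕ipad) ∥ m = 19 dc 36 36 36 ∥ e7 84.
Inner hash: even-index sum = 265 mod 256 = 9; odd-index sum = 505 mod 256 = 249 → 09 f9.
Outer input = (K'⊕opad) ∥ inner = 73 b6 5c 5c 5c ∥ 09 f9.
Outer hash (tag): even-index sum = 548 mod 256 = 36; odd-index sum = 283 mod 256 = 27 → 24 1b.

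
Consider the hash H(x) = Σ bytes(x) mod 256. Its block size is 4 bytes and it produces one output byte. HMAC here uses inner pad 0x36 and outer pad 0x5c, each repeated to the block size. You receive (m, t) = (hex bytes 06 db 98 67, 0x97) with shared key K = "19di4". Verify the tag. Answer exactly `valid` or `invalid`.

Key "19di4" = 31 39 64 69 34 is 5 bytes > B = 4, so hash it first: H(key) = 6b, then zero-pad to 4 bytes: K' = 6b 00 00 00.
K' ⊕ ipad = 5d 36 36 36; K' ⊕ opad = 37 5c 5c 5c.
Inner hash: sum = 93+54+54+54+6+219+152+103 = 735; mod 256 = 223 → df.
Outer hash (recomputed tag): sum = 55+92+92+92+223 = 554; mod 256 = 42 → 2a.
Recomputed tag = 2a; claimed = 97 → mismatch.

invalid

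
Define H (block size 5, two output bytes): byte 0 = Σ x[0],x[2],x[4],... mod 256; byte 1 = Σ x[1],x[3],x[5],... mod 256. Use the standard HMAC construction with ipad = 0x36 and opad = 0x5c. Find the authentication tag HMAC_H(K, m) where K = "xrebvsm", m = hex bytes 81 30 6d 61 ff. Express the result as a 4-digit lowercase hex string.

Key "xrebvsm" = 78 72 65 62 76 73 6d is 7 bytes > B = 5, so hash it first: H(key) = c0 47, then zero-pad to 5 bytes: K' = c0 47 00 00 00.
K' ⊕ ipad = f6 71 36 36 36.  K' ⊕ opad = 9c 1b 5c 5c 5c.
Inner input = (K'⊕ipad) ∥ m = f6 71 36 36 36 ∥ 81 30 6d 61 ff.
Inner hash: even-index sum = 499 mod 256 = 243; odd-index sum = 660 mod 256 = 148 → f3 94.
Outer input = (K'⊕opad) ∥ inner = 9c 1b 5c 5c 5c ∥ f3 94.
Outer hash (tag): even-index sum = 488 mod 256 = 232; odd-index sum = 362 mod 256 = 106 → e8 6a.

e86a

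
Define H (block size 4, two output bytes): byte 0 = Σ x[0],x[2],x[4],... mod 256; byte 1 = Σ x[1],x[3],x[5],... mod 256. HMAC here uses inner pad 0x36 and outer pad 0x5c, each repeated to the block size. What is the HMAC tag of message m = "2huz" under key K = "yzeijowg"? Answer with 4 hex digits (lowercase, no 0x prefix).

Key "yzeijowg" = 79 7a 65 69 6a 6f 77 67 is 8 bytes > B = 4, so hash it first: H(key) = bf b9, then zero-pad to 4 bytes: K' = bf b9 00 00.
K' ⊕ ipad = 89 8f 36 36.  K' ⊕ opad = e3 e5 5c 5c.
Inner input = (K'⊕ipad) ∥ m = 89 8f 36 36 ∥ 32 68 75 7a.
Inner hash: even-index sum = 358 mod 256 = 102; odd-index sum = 423 mod 256 = 167 → 66 a7.
Outer input = (K'⊕opad) ∥ inner = e3 e5 5c 5c ∥ 66 a7.
Outer hash (tag): even-index sum = 421 mod 256 = 165; odd-index sum = 488 mod 256 = 232 → a5 e8.

a5e8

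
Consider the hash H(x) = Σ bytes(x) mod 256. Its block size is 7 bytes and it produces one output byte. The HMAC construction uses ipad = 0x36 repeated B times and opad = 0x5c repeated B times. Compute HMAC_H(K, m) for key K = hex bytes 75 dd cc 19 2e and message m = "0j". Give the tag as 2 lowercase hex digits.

Key hex bytes 75 dd cc 19 2e is 5 bytes ≤ B = 7; zero-pad to 7 bytes: K' = 75 dd cc 19 2e 00 00.
K' ⊕ ipad = 43 eb fa 2f 18 36 36.  K' ⊕ opad = 29 81 90 45 72 5c 5c.
Inner input = (K'⊕ipad) ∥ m = 43 eb fa 2f 18 36 36 ∥ 30 6a.
Inner hash: sum = 67+235+250+47+24+54+54+48+106 = 885; mod 256 = 117 → 75.
Outer input = (K'⊕opad) ∥ inner = 29 81 90 45 72 5c 5c ∥ 75.
Outer hash (tag): sum = 41+129+144+69+114+92+92+117 = 798; mod 256 = 30 → 1e.

1e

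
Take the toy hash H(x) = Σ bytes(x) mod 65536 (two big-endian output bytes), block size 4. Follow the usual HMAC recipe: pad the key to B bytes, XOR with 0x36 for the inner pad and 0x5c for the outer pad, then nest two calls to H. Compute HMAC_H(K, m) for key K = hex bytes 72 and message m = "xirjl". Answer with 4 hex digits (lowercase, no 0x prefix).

0154

Key hex bytes 72 is 1 byte ≤ B = 4; zero-pad to 4 bytes: K' = 72 00 00 00.
K' ⊕ ipad = 44 36 36 36.  K' ⊕ opad = 2e 5c 5c 5c.
Inner input = (K'⊕ipad) ∥ m = 44 36 36 36 ∥ 78 69 72 6a 6c.
Inner hash: sum = 68+54+54+54+120+105+114+106+108 = 783 → 03 0f.
Outer input = (K'⊕opad) ∥ inner = 2e 5c 5c 5c ∥ 03 0f.
Outer hash (tag): sum = 46+92+92+92+3+15 = 340 → 01 54.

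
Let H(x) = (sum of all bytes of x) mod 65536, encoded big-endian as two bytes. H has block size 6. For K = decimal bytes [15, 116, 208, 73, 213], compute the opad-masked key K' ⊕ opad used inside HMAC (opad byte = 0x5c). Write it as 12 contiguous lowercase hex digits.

53288c15895c

Key decimal bytes [15, 116, 208, 73, 213] = 0f 74 d0 49 d5 is 5 bytes ≤ B = 6; zero-pad to 6 bytes: K' = 0f 74 d0 49 d5 00.
XOR each byte with 0x5c: 0f⊕5c=53, 74⊕5c=28, d0⊕5c=8c, 49⊕5c=15, d5⊕5c=89, 00⊕5c=5c.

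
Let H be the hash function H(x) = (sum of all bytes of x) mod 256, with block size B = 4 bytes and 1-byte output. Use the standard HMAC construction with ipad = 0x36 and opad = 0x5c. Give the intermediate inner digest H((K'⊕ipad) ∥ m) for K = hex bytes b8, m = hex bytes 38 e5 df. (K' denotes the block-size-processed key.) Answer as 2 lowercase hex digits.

Key hex bytes b8 is 1 byte ≤ B = 4; zero-pad to 4 bytes: K' = b8 00 00 00.
K' ⊕ ipad = 8e 36 36 36.
Inner input = 8e 36 36 36 ∥ 38 e5 df.
Inner hash: sum = 142+54+54+54+56+229+223 = 812; mod 256 = 44 → 2c.

2c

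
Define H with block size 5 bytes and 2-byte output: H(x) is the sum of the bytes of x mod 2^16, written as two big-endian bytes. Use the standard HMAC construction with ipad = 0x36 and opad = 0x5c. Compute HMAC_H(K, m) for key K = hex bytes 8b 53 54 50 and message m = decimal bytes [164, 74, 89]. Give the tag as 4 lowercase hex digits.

01c0

Key hex bytes 8b 53 54 50 is 4 bytes ≤ B = 5; zero-pad to 5 bytes: K' = 8b 53 54 50 00.
K' ⊕ ipad = bd 65 62 66 36.  K' ⊕ opad = d7 0f 08 0c 5c.
Inner input = (K'⊕ipad) ∥ m = bd 65 62 66 36 ∥ a4 4a 59.
Inner hash: sum = 189+101+98+102+54+164+74+89 = 871 → 03 67.
Outer input = (K'⊕opad) ∥ inner = d7 0f 08 0c 5c ∥ 03 67.
Outer hash (tag): sum = 215+15+8+12+92+3+103 = 448 → 01 c0.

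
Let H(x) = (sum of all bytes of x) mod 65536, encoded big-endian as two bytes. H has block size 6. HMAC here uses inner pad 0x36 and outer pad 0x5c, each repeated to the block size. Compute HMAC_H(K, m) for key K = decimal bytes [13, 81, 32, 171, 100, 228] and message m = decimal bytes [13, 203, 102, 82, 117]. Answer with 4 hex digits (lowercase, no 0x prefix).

Key decimal bytes [13, 81, 32, 171, 100, 228] = 0d 51 20 ab 64 e4 is exactly B = 6 bytes: K' = 0d 51 20 ab 64 e4.
K' ⊕ ipad = 3b 67 16 9d 52 d2.  K' ⊕ opad = 51 0d 7c f7 38 b8.
Inner input = (K'⊕ipad) ∥ m = 3b 67 16 9d 52 d2 ∥ 0d cb 66 52 75.
Inner hash: sum = 59+103+22+157+82+210+13+203+102+82+117 = 1150 → 04 7e.
Outer input = (K'⊕opad) ∥ inner = 51 0d 7c f7 38 b8 ∥ 04 7e.
Outer hash (tag): sum = 81+13+124+247+56+184+4+126 = 835 → 03 43.

0343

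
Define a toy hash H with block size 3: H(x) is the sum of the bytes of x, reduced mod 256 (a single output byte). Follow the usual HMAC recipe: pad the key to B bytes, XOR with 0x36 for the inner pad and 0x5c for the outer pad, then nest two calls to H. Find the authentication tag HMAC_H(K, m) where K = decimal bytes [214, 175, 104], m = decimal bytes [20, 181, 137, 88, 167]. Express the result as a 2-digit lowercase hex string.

Key decimal bytes [214, 175, 104] = d6 af 68 is exactly B = 3 bytes: K' = d6 af 68.
K' ⊕ ipad = e0 99 5e.  K' ⊕ opad = 8a f3 34.
Inner input = (K'⊕ipad) ∥ m = e0 99 5e ∥ 14 b5 89 58 a7.
Inner hash: sum = 224+153+94+20+181+137+88+167 = 1064; mod 256 = 40 → 28.
Outer input = (K'⊕opad) ∥ inner = 8a f3 34 ∥ 28.
Outer hash (tag): sum = 138+243+52+40 = 473; mod 256 = 217 → d9.

d9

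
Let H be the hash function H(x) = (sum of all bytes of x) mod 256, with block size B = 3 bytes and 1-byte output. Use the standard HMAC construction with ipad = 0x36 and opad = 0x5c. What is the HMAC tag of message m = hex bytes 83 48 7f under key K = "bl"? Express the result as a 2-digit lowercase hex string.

Key "bl" = 62 6c is 2 bytes ≤ B = 3; zero-pad to 3 bytes: K' = 62 6c 00.
K' ⊕ ipad = 54 5a 36.  K' ⊕ opad = 3e 30 5c.
Inner input = (K'⊕ipad) ∥ m = 54 5a 36 ∥ 83 48 7f.
Inner hash: sum = 84+90+54+131+72+127 = 558; mod 256 = 46 → 2e.
Outer input = (K'⊕opad) ∥ inner = 3e 30 5c ∥ 2e.
Outer hash (tag): sum = 62+48+92+46 = 248 → f8.

f8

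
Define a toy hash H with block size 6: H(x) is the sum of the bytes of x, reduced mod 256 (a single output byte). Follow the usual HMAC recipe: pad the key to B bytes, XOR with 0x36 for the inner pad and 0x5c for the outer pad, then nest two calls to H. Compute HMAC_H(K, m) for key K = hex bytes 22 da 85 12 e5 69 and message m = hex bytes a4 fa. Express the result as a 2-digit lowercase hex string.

c0

Key hex bytes 22 da 85 12 e5 69 is exactly B = 6 bytes: K' = 22 da 85 12 e5 69.
K' ⊕ ipad = 14 ec b3 24 d3 5f.  K' ⊕ opad = 7e 86 d9 4e b9 35.
Inner input = (K'⊕ipad) ∥ m = 14 ec b3 24 d3 5f ∥ a4 fa.
Inner hash: sum = 20+236+179+36+211+95+164+250 = 1191; mod 256 = 167 → a7.
Outer input = (K'⊕opad) ∥ inner = 7e 86 d9 4e b9 35 ∥ a7.
Outer hash (tag): sum = 126+134+217+78+185+53+167 = 960; mod 256 = 192 → c0.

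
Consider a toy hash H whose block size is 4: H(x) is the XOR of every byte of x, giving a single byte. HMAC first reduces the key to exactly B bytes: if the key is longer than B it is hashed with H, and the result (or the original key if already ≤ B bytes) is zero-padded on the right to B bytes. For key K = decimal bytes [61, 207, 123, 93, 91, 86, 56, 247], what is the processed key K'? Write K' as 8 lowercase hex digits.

|K| = 8 > B = 4, so first hash the key.
H(K): XOR 3d⊕cf⊕7b⊕5d⊕5b⊕56⊕38⊕f7 = 16.
Zero-pad H(K) = 16 to 4 bytes: K' = 16 00 00 00.

16000000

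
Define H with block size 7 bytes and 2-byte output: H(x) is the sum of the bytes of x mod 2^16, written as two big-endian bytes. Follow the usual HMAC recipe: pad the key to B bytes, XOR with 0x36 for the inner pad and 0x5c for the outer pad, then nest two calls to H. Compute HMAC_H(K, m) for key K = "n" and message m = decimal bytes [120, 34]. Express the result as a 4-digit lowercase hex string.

Key "n" = 6e is 1 byte ≤ B = 7; zero-pad to 7 bytes: K' = 6e 00 00 00 00 00 00.
K' ⊕ ipad = 58 36 36 36 36 36 36.  K' ⊕ opad = 32 5c 5c 5c 5c 5c 5c.
Inner input = (K'⊕ipad) ∥ m = 58 36 36 36 36 36 36 ∥ 78 22.
Inner hash: sum = 88+54+54+54+54+54+54+120+34 = 566 → 02 36.
Outer input = (K'⊕opad) ∥ inner = 32 5c 5c 5c 5c 5c 5c ∥ 02 36.
Outer hash (tag): sum = 50+92+92+92+92+92+92+2+54 = 658 → 02 92.

0292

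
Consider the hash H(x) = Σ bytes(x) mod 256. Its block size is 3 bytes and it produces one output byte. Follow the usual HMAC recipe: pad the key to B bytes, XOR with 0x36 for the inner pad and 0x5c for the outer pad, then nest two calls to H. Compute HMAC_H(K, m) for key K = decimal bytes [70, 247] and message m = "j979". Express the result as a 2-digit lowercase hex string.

9b

Key decimal bytes [70, 247] = 46 f7 is 2 bytes ≤ B = 3; zero-pad to 3 bytes: K' = 46 f7 00.
K' ⊕ ipad = 70 c1 36.  K' ⊕ opad = 1a ab 5c.
Inner input = (K'⊕ipad) ∥ m = 70 c1 36 ∥ 6a 39 37 39.
Inner hash: sum = 112+193+54+106+57+55+57 = 634; mod 256 = 122 → 7a.
Outer input = (K'⊕opad) ∥ inner = 1a ab 5c ∥ 7a.
Outer hash (tag): sum = 26+171+92+122 = 411; mod 256 = 155 → 9b.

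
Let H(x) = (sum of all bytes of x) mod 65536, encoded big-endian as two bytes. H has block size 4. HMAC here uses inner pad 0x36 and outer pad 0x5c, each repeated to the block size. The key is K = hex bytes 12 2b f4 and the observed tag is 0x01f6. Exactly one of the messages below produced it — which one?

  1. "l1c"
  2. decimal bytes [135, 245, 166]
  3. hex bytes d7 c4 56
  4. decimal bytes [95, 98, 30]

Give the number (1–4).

Key hex bytes 12 2b f4 is 3 bytes ≤ B = 4; zero-pad to 4 bytes: K' = 12 2b f4 00.
K' ⊕ ipad = 24 1d c2 36; K' ⊕ opad = 4e 77 a8 5c.
m1: inner = H(24 1d c2 36 6c 31 63) = 02 39; tag = H(4e 77 a8 5c 02 39) = 0204
m2: inner = H(24 1d c2 36 87 f5 a6) = 03 5b; tag = H(4e 77 a8 5c 03 5b) = 0227
m3: inner = H(24 1d c2 36 d7 c4 56) = 03 2a; tag = H(4e 77 a8 5c 03 2a) = 01f6 ← matches
m4: inner = H(24 1d c2 36 5f 62 1e) = 02 18; tag = H(4e 77 a8 5c 02 18) = 01e3

3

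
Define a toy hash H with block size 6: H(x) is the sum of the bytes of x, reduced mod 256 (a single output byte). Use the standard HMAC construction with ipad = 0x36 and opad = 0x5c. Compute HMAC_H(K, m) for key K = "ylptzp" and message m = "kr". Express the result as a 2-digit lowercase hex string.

Key "ylptzp" = 79 6c 70 74 7a 70 is exactly B = 6 bytes: K' = 79 6c 70 74 7a 70.
K' ⊕ ipad = 4f 5a 46 42 4c 46.  K' ⊕ opad = 25 30 2c 28 26 2c.
Inner input = (K'⊕ipad) ∥ m = 4f 5a 46 42 4c 46 ∥ 6b 72.
Inner hash: sum = 79+90+70+66+76+70+107+114 = 672; mod 256 = 160 → a0.
Outer input = (K'⊕opad) ∥ inner = 25 30 2c 28 26 2c ∥ a0.
Outer hash (tag): sum = 37+48+44+40+38+44+160 = 411; mod 256 = 155 → 9b.

9b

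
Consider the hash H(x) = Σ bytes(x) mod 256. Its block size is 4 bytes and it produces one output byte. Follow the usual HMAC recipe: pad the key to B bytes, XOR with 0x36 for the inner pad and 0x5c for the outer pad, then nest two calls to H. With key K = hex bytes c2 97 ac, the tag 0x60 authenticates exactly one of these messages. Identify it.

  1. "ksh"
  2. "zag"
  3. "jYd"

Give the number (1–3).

Key hex bytes c2 97 ac is 3 bytes ≤ B = 4; zero-pad to 4 bytes: K' = c2 97 ac 00.
K' ⊕ ipad = f4 a1 9a 36; K' ⊕ opad = 9e cb f0 5c.
m1: inner = H(f4 a1 9a 36 6b 73 68) = ab; tag = H(9e cb f0 5c ab) = 60 ← matches
m2: inner = H(f4 a1 9a 36 7a 61 67) = a7; tag = H(9e cb f0 5c a7) = 5c
m3: inner = H(f4 a1 9a 36 6a 59 64) = 8c; tag = H(9e cb f0 5c 8c) = 41

1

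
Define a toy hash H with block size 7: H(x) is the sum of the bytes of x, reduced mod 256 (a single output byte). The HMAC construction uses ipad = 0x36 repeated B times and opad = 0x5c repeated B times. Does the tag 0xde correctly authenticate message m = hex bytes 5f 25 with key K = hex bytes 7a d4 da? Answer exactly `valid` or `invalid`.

Key hex bytes 7a d4 da is 3 bytes ≤ B = 7; zero-pad to 7 bytes: K' = 7a d4 da 00 00 00 00.
K' ⊕ ipad = 4c e2 ec 36 36 36 36; K' ⊕ opad = 26 88 86 5c 5c 5c 5c.
Inner hash: sum = 76+226+236+54+54+54+54+95+37 = 886; mod 256 = 118 → 76.
Outer hash (recomputed tag): sum = 38+136+134+92+92+92+92+118 = 794; mod 256 = 26 → 1a.
Recomputed tag = 1a; claimed = de → mismatch.

invalid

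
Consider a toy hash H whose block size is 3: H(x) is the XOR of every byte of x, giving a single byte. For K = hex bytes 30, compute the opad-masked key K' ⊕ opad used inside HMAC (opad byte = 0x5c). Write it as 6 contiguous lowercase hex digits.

Key hex bytes 30 is 1 byte ≤ B = 3; zero-pad to 3 bytes: K' = 30 00 00.
XOR each byte with 0x5c: 30⊕5c=6c, 00⊕5c=5c, 00⊕5c=5c.

6c5c5c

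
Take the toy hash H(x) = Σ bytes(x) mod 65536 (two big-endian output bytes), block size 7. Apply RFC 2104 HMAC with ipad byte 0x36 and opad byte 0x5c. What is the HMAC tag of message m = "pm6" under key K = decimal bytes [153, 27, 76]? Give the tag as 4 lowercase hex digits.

02d0

Key decimal bytes [153, 27, 76] = 99 1b 4c is 3 bytes ≤ B = 7; zero-pad to 7 bytes: K' = 99 1b 4c 00 00 00 00.
K' ⊕ ipad = af 2d 7a 36 36 36 36.  K' ⊕ opad = c5 47 10 5c 5c 5c 5c.
Inner input = (K'⊕ipad) ∥ m = af 2d 7a 36 36 36 36 ∥ 70 6d 36.
Inner hash: sum = 175+45+122+54+54+54+54+112+109+54 = 833 → 03 41.
Outer input = (K'⊕opad) ∥ inner = c5 47 10 5c 5c 5c 5c ∥ 03 41.
Outer hash (tag): sum = 197+71+16+92+92+92+92+3+65 = 720 → 02 d0.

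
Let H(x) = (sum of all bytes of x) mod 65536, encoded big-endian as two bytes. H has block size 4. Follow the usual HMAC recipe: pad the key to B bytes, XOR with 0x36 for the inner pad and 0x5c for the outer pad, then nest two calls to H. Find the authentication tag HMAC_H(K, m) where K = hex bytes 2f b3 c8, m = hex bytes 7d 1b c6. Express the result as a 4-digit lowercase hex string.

0285

Key hex bytes 2f b3 c8 is 3 bytes ≤ B = 4; zero-pad to 4 bytes: K' = 2f b3 c8 00.
K' ⊕ ipad = 19 85 fe 36.  K' ⊕ opad = 73 ef 94 5c.
Inner input = (K'⊕ipad) ∥ m = 19 85 fe 36 ∥ 7d 1b c6.
Inner hash: sum = 25+133+254+54+125+27+198 = 816 → 03 30.
Outer input = (K'⊕opad) ∥ inner = 73 ef 94 5c ∥ 03 30.
Outer hash (tag): sum = 115+239+148+92+3+48 = 645 → 02 85.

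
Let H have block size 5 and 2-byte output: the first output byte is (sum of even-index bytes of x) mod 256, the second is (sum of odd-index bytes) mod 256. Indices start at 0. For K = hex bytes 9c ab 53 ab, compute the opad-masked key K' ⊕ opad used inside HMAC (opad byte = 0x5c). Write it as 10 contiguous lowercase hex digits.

Key hex bytes 9c ab 53 ab is 4 bytes ≤ B = 5; zero-pad to 5 bytes: K' = 9c ab 53 ab 00.
XOR each byte with 0x5c: 9c⊕5c=c0, ab⊕5c=f7, 53⊕5c=0f, ab⊕5c=f7, 00⊕5c=5c.

c0f70ff75c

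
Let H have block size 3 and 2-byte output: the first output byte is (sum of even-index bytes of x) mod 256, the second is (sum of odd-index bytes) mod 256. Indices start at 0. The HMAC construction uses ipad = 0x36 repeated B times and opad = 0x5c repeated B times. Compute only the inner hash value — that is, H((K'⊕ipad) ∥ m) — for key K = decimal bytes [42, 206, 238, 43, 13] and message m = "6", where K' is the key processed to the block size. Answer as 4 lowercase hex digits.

4905

Key decimal bytes [42, 206, 238, 43, 13] = 2a ce ee 2b 0d is 5 bytes > B = 3, so hash it first: H(key) = 25 f9, then zero-pad to 3 bytes: K' = 25 f9 00.
K' ⊕ ipad = 13 cf 36.
Inner input = 13 cf 36 ∥ 36.
Inner hash: even-index sum = 73 mod 256 = 73; odd-index sum = 261 mod 256 = 5 → 49 05.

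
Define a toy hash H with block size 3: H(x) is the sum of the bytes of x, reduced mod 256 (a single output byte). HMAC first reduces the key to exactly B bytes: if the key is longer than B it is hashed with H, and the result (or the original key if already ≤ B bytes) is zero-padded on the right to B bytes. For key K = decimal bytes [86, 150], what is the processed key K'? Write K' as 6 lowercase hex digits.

Key decimal bytes [86, 150] = 56 96 is 2 bytes ≤ B = 3; zero-pad to 3 bytes: K' = 56 96 00.

569600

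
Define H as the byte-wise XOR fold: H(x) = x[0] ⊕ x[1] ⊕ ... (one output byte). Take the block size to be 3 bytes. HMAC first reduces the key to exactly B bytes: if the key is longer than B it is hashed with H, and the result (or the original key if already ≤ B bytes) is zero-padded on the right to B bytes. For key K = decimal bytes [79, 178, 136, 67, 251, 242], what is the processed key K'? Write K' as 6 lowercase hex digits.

|K| = 6 > B = 3, so first hash the key.
H(K): XOR 4f⊕b2⊕88⊕43⊕fb⊕f2 = 3f.
Zero-pad H(K) = 3f to 3 bytes: K' = 3f 00 00.

3f0000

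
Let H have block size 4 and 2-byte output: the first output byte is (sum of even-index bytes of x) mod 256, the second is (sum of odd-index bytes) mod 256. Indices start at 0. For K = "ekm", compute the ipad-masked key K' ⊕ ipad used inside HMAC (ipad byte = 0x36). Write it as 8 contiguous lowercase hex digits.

Key "ekm" = 65 6b 6d is 3 bytes ≤ B = 4; zero-pad to 4 bytes: K' = 65 6b 6d 00.
XOR each byte with 0x36: 65⊕36=53, 6b⊕36=5d, 6d⊕36=5b, 00⊕36=36.

535d5b36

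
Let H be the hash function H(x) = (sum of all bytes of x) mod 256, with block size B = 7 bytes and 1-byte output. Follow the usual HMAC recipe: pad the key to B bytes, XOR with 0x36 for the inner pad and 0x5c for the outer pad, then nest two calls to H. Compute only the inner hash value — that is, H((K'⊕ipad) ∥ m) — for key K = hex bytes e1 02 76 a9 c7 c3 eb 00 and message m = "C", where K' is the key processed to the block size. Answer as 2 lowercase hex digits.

c8

Key hex bytes e1 02 76 a9 c7 c3 eb 00 is 8 bytes > B = 7, so hash it first: H(key) = 77, then zero-pad to 7 bytes: K' = 77 00 00 00 00 00 00.
K' ⊕ ipad = 41 36 36 36 36 36 36.
Inner input = 41 36 36 36 36 36 36 ∥ 43.
Inner hash: sum = 65+54+54+54+54+54+54+67 = 456; mod 256 = 200 → c8.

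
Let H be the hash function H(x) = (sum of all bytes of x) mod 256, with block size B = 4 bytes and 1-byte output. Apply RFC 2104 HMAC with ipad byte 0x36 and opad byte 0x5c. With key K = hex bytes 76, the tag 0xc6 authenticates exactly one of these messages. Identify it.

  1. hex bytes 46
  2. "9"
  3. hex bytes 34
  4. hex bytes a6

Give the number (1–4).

Key hex bytes 76 is 1 byte ≤ B = 4; zero-pad to 4 bytes: K' = 76 00 00 00.
K' ⊕ ipad = 40 36 36 36; K' ⊕ opad = 2a 5c 5c 5c.
m1: inner = H(40 36 36 36 46) = 28; tag = H(2a 5c 5c 5c 28) = 66
m2: inner = H(40 36 36 36 39) = 1b; tag = H(2a 5c 5c 5c 1b) = 59
m3: inner = H(40 36 36 36 34) = 16; tag = H(2a 5c 5c 5c 16) = 54
m4: inner = H(40 36 36 36 a6) = 88; tag = H(2a 5c 5c 5c 88) = c6 ← matches

4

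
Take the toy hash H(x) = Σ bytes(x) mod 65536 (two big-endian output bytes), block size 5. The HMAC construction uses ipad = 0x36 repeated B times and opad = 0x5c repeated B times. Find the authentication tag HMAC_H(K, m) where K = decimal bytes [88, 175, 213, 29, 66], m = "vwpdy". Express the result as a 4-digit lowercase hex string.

02a6

Key decimal bytes [88, 175, 213, 29, 66] = 58 af d5 1d 42 is exactly B = 5 bytes: K' = 58 af d5 1d 42.
K' ⊕ ipad = 6e 99 e3 2b 74.  K' ⊕ opad = 04 f3 89 41 1e.
Inner input = (K'⊕ipad) ∥ m = 6e 99 e3 2b 74 ∥ 76 77 70 64 79.
Inner hash: sum = 110+153+227+43+116+118+119+112+100+121 = 1219 → 04 c3.
Outer input = (K'⊕opad) ∥ inner = 04 f3 89 41 1e ∥ 04 c3.
Outer hash (tag): sum = 4+243+137+65+30+4+195 = 678 → 02 a6.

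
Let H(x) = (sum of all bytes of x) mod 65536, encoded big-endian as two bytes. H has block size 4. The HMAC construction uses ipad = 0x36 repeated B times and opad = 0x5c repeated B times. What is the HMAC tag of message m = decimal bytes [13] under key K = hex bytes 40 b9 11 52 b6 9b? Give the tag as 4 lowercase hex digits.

0250

Key hex bytes 40 b9 11 52 b6 9b is 6 bytes > B = 4, so hash it first: H(key) = 02 ad, then zero-pad to 4 bytes: K' = 02 ad 00 00.
K' ⊕ ipad = 34 9b 36 36.  K' ⊕ opad = 5e f1 5c 5c.
Inner input = (K'⊕ipad) ∥ m = 34 9b 36 36 ∥ 0d.
Inner hash: sum = 52+155+54+54+13 = 328 → 01 48.
Outer input = (K'⊕opad) ∥ inner = 5e f1 5c 5c ∥ 01 48.
Outer hash (tag): sum = 94+241+92+92+1+72 = 592 → 02 50.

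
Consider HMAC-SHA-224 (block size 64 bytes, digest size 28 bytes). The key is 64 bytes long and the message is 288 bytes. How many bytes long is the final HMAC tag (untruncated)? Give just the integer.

28

The tag is one SHA-224 digest: 28 bytes.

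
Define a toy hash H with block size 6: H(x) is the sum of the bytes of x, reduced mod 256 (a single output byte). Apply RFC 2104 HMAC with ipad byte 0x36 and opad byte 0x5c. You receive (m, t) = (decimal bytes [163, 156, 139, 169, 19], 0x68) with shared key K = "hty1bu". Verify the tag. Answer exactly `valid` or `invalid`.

Key "hty1bu" = 68 74 79 31 62 75 is exactly B = 6 bytes: K' = 68 74 79 31 62 75.
K' ⊕ ipad = 5e 42 4f 07 54 43; K' ⊕ opad = 34 28 25 6d 3e 29.
Inner hash: sum = 94+66+79+7+84+67+163+156+139+169+19 = 1043; mod 256 = 19 → 13.
Outer hash (recomputed tag): sum = 52+40+37+109+62+41+19 = 360; mod 256 = 104 → 68.
Recomputed tag = 68; claimed = 68 → match.

valid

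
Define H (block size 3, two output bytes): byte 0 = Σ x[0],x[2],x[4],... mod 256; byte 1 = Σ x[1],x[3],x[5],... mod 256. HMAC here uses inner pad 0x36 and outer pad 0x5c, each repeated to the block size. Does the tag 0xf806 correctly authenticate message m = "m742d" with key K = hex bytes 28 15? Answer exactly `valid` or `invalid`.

Key hex bytes 28 15 is 2 bytes ≤ B = 3; zero-pad to 3 bytes: K' = 28 15 00.
K' ⊕ ipad = 1e 23 36; K' ⊕ opad = 74 49 5c.
Inner hash: even-index sum = 189 mod 256 = 189; odd-index sum = 296 mod 256 = 40 → bd 28.
Outer hash (recomputed tag): even-index sum = 248 mod 256 = 248; odd-index sum = 262 mod 256 = 6 → f8 06.
Recomputed tag = f806; claimed = f806 → match.

valid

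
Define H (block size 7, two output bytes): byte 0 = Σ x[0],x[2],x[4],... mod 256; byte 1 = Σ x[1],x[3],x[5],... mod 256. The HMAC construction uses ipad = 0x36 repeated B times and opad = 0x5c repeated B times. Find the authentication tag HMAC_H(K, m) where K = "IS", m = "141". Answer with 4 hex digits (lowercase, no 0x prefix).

5c1c

Key "IS" = 49 53 is 2 bytes ≤ B = 7; zero-pad to 7 bytes: K' = 49 53 00 00 00 00 00.
K' ⊕ ipad = 7f 65 36 36 36 36 36.  K' ⊕ opad = 15 0f 5c 5c 5c 5c 5c.
Inner input = (K'⊕ipad) ∥ m = 7f 65 36 36 36 36 36 ∥ 31 34 31.
Inner hash: even-index sum = 341 mod 256 = 85; odd-index sum = 307 mod 256 = 51 → 55 33.
Outer input = (K'⊕opad) ∥ inner = 15 0f 5c 5c 5c 5c 5c ∥ 55 33.
Outer hash (tag): even-index sum = 348 mod 256 = 92; odd-index sum = 284 mod 256 = 28 → 5c 1c.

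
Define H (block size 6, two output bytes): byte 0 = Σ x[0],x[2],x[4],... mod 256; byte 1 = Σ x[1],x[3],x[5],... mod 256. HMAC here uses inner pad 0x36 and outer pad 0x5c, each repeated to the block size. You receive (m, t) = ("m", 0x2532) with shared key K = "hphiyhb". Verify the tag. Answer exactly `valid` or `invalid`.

Key "hphiyhb" = 68 70 68 69 79 68 62 is 7 bytes > B = 6, so hash it first: H(key) = ab 41, then zero-pad to 6 bytes: K' = ab 41 00 00 00 00.
K' ⊕ ipad = 9d 77 36 36 36 36; K' ⊕ opad = f7 1d 5c 5c 5c 5c.
Inner hash: even-index sum = 374 mod 256 = 118; odd-index sum = 227 mod 256 = 227 → 76 e3.
Outer hash (recomputed tag): even-index sum = 549 mod 256 = 37; odd-index sum = 440 mod 256 = 184 → 25 b8.
Recomputed tag = 25b8; claimed = 2532 → mismatch.

invalid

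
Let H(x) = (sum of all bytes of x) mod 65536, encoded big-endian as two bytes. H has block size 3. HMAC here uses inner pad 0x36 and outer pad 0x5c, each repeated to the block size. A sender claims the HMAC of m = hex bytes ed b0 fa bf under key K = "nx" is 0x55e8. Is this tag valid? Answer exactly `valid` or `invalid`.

Key "nx" = 6e 78 is 2 bytes ≤ B = 3; zero-pad to 3 bytes: K' = 6e 78 00.
K' ⊕ ipad = 58 4e 36; K' ⊕ opad = 32 24 5c.
Inner hash: sum = 88+78+54+237+176+250+191 = 1074 → 04 32.
Outer hash (recomputed tag): sum = 50+36+92+4+50 = 232 → 00 e8.
Recomputed tag = 00e8; claimed = 55e8 → mismatch.

invalid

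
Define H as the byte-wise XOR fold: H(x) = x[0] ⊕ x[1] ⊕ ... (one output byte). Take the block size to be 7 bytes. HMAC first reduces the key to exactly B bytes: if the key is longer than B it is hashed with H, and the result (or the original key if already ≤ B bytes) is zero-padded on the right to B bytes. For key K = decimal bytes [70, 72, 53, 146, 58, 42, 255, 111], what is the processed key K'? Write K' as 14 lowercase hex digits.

29000000000000

|K| = 8 > B = 7, so first hash the key.
H(K): XOR 46⊕48⊕35⊕92⊕3a⊕2a⊕ff⊕6f = 29.
Zero-pad H(K) = 29 to 7 bytes: K' = 29 00 00 00 00 00 00.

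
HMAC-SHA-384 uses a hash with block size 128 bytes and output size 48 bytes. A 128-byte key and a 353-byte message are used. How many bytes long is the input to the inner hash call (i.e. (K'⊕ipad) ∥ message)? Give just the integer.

481

Key is 128 ≤ 128 bytes, zero-padded: |K'| = 128.
Inner input = (K'⊕ipad) ∥ m → 128 + 353 = 481 bytes.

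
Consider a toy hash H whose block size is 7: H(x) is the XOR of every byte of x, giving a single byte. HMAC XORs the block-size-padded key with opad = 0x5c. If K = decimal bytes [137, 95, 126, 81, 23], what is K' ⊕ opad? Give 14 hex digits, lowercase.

d503220d4b5c5c

Key decimal bytes [137, 95, 126, 81, 23] = 89 5f 7e 51 17 is 5 bytes ≤ B = 7; zero-pad to 7 bytes: K' = 89 5f 7e 51 17 00 00.
XOR each byte with 0x5c: 89⊕5c=d5, 5f⊕5c=03, 7e⊕5c=22, 51⊕5c=0d, 17⊕5c=4b, 00⊕5c=5c, 00⊕5c=5c.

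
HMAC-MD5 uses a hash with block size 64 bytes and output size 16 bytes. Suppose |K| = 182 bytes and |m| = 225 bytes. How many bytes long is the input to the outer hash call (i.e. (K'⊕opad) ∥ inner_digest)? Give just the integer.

Key is 182 > 64 bytes, so it is hashed to 16 bytes then zero-padded to 64: |K'| = 64.
Outer input = (K'⊕opad) ∥ H(inner) → 64 + 16 = 80 bytes.

80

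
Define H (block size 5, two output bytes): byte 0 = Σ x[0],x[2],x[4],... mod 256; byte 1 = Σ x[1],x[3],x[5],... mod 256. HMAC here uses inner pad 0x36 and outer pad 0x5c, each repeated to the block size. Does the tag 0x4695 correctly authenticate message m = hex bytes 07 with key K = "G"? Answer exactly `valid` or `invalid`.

valid

Key "G" = 47 is 1 byte ≤ B = 5; zero-pad to 5 bytes: K' = 47 00 00 00 00.
K' ⊕ ipad = 71 36 36 36 36; K' ⊕ opad = 1b 5c 5c 5c 5c.
Inner hash: even-index sum = 221 mod 256 = 221; odd-index sum = 115 mod 256 = 115 → dd 73.
Outer hash (recomputed tag): even-index sum = 326 mod 256 = 70; odd-index sum = 405 mod 256 = 149 → 46 95.
Recomputed tag = 4695; claimed = 4695 → match.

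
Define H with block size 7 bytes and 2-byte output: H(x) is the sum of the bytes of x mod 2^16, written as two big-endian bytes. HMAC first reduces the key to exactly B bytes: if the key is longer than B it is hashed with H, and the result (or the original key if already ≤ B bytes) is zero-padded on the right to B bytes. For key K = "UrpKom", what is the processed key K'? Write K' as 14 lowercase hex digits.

Key "UrpKom" = 55 72 70 4b 6f 6d is 6 bytes ≤ B = 7; zero-pad to 7 bytes: K' = 55 72 70 4b 6f 6d 00.

5572704b6f6d00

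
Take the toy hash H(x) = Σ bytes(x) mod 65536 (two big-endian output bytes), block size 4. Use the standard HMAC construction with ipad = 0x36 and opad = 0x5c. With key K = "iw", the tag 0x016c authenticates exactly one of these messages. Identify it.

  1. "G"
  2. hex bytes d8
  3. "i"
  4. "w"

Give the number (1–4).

Key "iw" = 69 77 is 2 bytes ≤ B = 4; zero-pad to 4 bytes: K' = 69 77 00 00.
K' ⊕ ipad = 5f 41 36 36; K' ⊕ opad = 35 2b 5c 5c.
m1: inner = H(5f 41 36 36 47) = 01 53; tag = H(35 2b 5c 5c 01 53) = 016c ← matches
m2: inner = H(5f 41 36 36 d8) = 01 e4; tag = H(35 2b 5c 5c 01 e4) = 01fd
m3: inner = H(5f 41 36 36 69) = 01 75; tag = H(35 2b 5c 5c 01 75) = 018e
m4: inner = H(5f 41 36 36 77) = 01 83; tag = H(35 2b 5c 5c 01 83) = 019c

1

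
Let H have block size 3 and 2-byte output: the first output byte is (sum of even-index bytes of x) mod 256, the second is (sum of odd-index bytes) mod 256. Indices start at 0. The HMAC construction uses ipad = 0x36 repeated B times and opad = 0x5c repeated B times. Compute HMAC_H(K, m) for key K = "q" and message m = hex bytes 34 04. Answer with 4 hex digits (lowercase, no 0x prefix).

Key "q" = 71 is 1 byte ≤ B = 3; zero-pad to 3 bytes: K' = 71 00 00.
K' ⊕ ipad = 47 36 36.  K' ⊕ opad = 2d 5c 5c.
Inner input = (K'⊕ipad) ∥ m = 47 36 36 ∥ 34 04.
Inner hash: even-index sum = 129 mod 256 = 129; odd-index sum = 106 mod 256 = 106 → 81 6a.
Outer input = (K'⊕opad) ∥ inner = 2d 5c 5c ∥ 81 6a.
Outer hash (tag): even-index sum = 243 mod 256 = 243; odd-index sum = 221 mod 256 = 221 → f3 dd.

f3dd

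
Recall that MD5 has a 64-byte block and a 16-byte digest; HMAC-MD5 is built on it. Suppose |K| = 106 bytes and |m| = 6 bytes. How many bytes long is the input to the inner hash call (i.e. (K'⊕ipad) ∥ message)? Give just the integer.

70

Key is 106 > 64 bytes, so it is hashed to 16 bytes then zero-padded to 64: |K'| = 64.
Inner input = (K'⊕ipad) ∥ m → 64 + 6 = 70 bytes.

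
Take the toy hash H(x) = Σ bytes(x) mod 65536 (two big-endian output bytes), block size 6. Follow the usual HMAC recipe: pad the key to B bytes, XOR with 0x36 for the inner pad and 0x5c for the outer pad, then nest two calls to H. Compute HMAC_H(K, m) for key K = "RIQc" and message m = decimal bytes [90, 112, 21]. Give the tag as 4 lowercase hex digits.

Key "RIQc" = 52 49 51 63 is 4 bytes ≤ B = 6; zero-pad to 6 bytes: K' = 52 49 51 63 00 00.
K' ⊕ ipad = 64 7f 67 55 36 36.  K' ⊕ opad = 0e 15 0d 3f 5c 5c.
Inner input = (K'⊕ipad) ∥ m = 64 7f 67 55 36 36 ∥ 5a 70 15.
Inner hash: sum = 100+127+103+85+54+54+90+112+21 = 746 → 02 ea.
Outer input = (K'⊕opad) ∥ inner = 0e 15 0d 3f 5c 5c ∥ 02 ea.
Outer hash (tag): sum = 14+21+13+63+92+92+2+234 = 531 → 02 13.

0213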